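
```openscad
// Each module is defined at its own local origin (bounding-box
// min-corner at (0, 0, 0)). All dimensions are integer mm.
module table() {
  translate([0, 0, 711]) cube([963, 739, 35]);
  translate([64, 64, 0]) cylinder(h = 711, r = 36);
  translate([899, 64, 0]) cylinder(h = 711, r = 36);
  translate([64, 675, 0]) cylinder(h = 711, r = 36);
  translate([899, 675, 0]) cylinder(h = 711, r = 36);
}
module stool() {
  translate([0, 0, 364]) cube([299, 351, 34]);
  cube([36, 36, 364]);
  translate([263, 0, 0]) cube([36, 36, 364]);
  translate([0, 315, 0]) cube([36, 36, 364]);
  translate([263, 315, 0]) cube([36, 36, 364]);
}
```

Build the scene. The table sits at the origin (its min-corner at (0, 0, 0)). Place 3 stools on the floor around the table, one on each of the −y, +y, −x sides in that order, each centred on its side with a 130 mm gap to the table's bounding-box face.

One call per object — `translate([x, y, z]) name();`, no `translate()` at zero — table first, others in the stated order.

table();
translate([332, -481, 0]) stool();
translate([332, 869, 0]) stool();
translate([-429, 194, 0]) stool();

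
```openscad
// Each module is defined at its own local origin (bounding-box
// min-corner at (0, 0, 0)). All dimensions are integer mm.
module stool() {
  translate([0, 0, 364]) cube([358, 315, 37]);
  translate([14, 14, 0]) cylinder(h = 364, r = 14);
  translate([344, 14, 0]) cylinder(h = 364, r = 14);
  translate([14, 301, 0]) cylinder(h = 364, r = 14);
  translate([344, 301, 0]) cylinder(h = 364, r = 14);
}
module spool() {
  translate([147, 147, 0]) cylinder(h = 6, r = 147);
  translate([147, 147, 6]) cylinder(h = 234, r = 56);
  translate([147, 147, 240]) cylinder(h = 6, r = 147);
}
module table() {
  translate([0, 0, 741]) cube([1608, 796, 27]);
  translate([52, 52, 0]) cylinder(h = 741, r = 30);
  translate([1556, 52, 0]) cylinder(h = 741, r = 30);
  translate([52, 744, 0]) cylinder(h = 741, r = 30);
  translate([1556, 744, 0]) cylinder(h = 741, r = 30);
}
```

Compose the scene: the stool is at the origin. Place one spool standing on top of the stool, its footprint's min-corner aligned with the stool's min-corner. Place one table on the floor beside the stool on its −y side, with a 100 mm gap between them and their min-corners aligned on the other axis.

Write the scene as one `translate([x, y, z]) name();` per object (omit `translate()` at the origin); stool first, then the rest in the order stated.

stool();
translate([0, 0, 401]) spool();
translate([0, -896, 0]) table();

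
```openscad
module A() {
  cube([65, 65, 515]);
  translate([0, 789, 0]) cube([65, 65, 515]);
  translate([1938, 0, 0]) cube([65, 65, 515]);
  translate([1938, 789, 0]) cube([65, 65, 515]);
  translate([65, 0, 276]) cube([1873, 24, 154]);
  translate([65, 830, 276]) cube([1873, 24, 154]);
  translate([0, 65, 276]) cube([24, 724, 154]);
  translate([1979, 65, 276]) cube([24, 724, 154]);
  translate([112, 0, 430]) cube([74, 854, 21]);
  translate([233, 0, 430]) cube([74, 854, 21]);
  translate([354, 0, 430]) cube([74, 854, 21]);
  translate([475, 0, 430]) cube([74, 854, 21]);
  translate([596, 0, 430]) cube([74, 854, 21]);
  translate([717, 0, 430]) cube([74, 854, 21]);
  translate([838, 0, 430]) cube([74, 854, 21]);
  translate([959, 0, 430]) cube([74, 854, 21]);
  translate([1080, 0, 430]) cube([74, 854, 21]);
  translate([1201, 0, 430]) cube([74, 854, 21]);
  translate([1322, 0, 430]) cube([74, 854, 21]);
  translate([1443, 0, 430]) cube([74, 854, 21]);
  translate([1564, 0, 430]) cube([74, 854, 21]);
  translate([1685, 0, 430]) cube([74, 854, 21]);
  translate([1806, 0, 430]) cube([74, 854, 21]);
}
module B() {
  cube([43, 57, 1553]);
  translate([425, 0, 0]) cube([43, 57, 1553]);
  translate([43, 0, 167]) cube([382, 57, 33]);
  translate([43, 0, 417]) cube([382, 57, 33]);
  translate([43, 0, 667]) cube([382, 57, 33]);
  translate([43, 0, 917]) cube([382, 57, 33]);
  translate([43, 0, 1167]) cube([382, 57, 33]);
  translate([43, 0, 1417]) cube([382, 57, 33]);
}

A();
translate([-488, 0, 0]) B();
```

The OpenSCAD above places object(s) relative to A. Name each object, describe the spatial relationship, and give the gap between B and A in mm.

A is a bed frame. B is a ladder. The ladder is on the floor beside the bed frame on its −x side. The gap between the ladder and the bed frame is 20 mm.

The ladder's nearest face is 20 mm from the bed frame's −x face.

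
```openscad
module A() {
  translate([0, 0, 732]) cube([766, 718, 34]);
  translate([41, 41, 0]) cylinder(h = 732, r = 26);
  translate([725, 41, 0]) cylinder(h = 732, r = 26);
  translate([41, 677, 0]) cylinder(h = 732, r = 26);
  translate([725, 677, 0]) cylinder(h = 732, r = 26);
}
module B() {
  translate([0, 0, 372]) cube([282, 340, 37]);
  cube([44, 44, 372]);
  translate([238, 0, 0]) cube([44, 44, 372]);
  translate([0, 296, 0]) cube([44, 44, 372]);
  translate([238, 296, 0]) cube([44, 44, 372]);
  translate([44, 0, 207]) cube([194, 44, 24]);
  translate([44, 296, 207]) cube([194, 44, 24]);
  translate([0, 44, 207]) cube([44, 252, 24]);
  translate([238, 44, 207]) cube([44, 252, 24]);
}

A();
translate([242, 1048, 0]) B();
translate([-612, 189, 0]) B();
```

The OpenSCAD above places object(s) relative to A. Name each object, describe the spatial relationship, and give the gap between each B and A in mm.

A is a table. B is a stool. Two stools sit around the table at the +y, −x sides. The gap between each stool and the table is 330 mm.

Each stool's nearest face is 330 mm from the table's bounding box.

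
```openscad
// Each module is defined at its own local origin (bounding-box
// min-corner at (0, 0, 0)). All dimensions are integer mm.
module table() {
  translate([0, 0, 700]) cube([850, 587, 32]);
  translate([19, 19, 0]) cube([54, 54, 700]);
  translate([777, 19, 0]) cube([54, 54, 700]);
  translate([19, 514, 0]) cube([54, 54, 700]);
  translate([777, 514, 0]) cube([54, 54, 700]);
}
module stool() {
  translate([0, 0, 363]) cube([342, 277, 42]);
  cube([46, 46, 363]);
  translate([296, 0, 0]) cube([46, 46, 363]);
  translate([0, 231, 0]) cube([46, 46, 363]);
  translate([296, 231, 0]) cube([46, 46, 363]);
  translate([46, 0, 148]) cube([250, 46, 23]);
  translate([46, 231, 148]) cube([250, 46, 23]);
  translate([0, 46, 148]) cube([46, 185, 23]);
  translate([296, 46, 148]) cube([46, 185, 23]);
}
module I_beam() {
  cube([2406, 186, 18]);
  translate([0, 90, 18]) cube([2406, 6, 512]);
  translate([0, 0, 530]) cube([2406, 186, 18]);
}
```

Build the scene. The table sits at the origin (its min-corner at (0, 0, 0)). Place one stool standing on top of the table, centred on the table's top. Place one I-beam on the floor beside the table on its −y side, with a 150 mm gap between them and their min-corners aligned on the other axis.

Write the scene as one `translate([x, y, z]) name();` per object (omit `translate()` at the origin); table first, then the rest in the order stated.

table();
translate([254, 155, 732]) stool();
translate([0, -336, 0]) I_beam();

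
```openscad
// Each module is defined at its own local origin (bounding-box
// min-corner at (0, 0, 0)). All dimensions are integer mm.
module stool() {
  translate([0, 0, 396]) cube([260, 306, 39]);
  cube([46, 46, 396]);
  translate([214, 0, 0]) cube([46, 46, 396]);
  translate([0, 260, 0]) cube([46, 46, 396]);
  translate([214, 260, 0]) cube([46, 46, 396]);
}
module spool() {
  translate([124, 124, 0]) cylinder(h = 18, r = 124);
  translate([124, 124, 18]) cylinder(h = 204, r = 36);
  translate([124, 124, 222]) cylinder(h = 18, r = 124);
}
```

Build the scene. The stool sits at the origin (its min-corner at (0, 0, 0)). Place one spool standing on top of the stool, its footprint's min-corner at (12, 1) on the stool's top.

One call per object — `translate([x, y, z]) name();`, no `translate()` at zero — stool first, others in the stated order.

stool();
translate([12, 1, 435]) spool();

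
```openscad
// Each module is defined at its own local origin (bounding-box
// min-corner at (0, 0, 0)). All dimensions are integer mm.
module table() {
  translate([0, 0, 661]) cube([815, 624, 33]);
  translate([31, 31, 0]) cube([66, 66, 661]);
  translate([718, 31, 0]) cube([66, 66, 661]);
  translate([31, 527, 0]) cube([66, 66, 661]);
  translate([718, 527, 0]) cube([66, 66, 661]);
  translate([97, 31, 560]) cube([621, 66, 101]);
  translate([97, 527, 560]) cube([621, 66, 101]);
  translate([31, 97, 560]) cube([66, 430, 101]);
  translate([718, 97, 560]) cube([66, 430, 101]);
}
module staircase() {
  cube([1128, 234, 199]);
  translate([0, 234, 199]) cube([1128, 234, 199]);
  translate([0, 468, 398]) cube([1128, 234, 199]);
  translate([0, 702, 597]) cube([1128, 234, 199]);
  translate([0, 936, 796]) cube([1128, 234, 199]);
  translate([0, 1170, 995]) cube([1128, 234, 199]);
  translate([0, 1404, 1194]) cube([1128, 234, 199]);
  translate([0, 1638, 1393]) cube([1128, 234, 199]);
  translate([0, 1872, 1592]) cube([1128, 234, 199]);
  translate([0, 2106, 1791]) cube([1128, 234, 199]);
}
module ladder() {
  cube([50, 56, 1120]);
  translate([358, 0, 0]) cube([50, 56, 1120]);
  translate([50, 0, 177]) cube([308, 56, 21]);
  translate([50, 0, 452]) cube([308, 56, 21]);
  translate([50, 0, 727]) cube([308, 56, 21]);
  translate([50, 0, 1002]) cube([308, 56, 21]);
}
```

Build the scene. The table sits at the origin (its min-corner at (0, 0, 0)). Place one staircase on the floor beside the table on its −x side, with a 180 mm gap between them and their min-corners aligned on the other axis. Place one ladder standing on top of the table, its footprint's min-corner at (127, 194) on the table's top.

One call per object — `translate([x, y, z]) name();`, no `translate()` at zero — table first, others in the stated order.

table();
translate([-1308, 0, 0]) staircase();
translate([127, 194, 694]) ladder();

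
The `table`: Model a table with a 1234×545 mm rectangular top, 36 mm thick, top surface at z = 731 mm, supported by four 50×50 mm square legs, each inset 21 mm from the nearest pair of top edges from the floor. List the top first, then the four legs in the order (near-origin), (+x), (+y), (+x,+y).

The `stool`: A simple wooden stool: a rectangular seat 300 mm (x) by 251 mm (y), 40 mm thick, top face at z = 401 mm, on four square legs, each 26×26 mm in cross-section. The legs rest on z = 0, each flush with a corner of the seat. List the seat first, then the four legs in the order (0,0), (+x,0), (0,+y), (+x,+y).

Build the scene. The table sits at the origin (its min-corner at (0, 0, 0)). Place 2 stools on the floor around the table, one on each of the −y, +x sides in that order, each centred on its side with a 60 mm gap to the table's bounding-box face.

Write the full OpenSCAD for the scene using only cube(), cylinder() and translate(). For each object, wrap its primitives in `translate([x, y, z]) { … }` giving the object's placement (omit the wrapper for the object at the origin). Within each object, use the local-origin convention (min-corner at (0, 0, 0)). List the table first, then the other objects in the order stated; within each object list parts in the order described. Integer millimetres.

translate([0, 0, 695]) cube([1234, 545, 36]);
translate([21, 21, 0]) cube([50, 50, 695]);
translate([1163, 21, 0]) cube([50, 50, 695]);
translate([21, 474, 0]) cube([50, 50, 695]);
translate([1163, 474, 0]) cube([50, 50, 695]);
translate([467, -311, 0]) {
  translate([0, 0, 361]) cube([300, 251, 40]);
  cube([26, 26, 361]);
  translate([274, 0, 0]) cube([26, 26, 361]);
  translate([0, 225, 0]) cube([26, 26, 361]);
  translate([274, 225, 0]) cube([26, 26, 361]);
}
translate([1294, 147, 0]) {
  translate([0, 0, 361]) cube([300, 251, 40]);
  cube([26, 26, 361]);
  translate([274, 0, 0]) cube([26, 26, 361]);
  translate([0, 225, 0]) cube([26, 26, 361]);
  translate([274, 225, 0]) cube([26, 26, 361]);
}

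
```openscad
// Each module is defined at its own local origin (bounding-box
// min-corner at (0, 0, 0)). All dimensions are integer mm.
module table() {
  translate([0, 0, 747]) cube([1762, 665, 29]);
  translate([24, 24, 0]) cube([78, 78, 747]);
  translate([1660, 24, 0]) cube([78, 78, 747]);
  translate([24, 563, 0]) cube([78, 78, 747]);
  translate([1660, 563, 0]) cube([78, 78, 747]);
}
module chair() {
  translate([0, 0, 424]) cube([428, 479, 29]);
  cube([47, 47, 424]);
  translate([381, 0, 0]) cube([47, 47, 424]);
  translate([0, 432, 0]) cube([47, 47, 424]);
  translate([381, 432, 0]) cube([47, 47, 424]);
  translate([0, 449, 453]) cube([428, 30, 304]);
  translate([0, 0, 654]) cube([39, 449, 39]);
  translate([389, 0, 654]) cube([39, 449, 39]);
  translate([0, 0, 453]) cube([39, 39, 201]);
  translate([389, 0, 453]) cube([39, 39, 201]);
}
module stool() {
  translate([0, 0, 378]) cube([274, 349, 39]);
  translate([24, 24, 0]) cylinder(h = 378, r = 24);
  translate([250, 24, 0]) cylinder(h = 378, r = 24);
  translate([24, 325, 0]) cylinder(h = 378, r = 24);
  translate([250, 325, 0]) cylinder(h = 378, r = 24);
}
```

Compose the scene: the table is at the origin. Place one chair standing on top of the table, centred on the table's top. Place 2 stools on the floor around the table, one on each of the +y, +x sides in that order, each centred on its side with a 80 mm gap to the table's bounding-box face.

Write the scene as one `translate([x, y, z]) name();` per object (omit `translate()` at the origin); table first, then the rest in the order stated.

table();
translate([667, 93, 776]) chair();
translate([744, 745, 0]) stool();
translate([1842, 158, 0]) stool();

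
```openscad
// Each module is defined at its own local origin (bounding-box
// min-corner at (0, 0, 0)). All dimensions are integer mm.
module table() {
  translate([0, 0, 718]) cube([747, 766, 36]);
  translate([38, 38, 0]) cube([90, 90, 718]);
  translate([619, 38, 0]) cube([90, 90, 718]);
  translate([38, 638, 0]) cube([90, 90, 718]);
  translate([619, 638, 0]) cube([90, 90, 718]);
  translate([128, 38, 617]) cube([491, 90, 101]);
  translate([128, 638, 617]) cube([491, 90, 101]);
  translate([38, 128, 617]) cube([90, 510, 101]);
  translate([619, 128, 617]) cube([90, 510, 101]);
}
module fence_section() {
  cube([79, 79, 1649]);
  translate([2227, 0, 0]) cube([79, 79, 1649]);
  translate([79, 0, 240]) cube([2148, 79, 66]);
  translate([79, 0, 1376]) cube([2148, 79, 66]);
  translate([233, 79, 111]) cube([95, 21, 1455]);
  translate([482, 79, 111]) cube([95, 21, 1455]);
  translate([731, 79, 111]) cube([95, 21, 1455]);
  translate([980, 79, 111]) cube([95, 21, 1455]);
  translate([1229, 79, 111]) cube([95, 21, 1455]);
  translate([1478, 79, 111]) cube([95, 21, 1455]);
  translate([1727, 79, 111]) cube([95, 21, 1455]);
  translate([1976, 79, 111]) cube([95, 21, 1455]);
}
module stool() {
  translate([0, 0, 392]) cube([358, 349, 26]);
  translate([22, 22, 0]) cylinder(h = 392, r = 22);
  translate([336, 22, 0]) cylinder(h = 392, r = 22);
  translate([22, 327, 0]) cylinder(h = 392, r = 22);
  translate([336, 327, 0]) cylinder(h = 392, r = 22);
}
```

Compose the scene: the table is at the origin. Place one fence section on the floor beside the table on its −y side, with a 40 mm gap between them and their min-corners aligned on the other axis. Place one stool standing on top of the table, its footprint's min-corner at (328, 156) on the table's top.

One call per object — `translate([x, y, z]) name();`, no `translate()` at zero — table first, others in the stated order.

table();
translate([0, -140, 0]) fence_section();
translate([328, 156, 754]) stool();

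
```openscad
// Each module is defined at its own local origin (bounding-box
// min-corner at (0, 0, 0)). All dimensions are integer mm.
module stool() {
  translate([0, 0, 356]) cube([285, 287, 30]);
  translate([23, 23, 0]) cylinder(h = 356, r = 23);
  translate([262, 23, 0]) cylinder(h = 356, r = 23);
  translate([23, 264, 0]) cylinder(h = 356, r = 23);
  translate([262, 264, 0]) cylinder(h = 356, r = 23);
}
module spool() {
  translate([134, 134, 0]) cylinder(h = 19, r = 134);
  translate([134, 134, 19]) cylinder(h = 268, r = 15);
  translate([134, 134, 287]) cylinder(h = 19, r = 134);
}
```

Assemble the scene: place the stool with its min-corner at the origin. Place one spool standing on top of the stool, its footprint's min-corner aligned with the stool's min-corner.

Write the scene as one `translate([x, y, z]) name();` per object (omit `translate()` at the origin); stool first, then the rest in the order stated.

stool();
translate([0, 0, 386]) spool();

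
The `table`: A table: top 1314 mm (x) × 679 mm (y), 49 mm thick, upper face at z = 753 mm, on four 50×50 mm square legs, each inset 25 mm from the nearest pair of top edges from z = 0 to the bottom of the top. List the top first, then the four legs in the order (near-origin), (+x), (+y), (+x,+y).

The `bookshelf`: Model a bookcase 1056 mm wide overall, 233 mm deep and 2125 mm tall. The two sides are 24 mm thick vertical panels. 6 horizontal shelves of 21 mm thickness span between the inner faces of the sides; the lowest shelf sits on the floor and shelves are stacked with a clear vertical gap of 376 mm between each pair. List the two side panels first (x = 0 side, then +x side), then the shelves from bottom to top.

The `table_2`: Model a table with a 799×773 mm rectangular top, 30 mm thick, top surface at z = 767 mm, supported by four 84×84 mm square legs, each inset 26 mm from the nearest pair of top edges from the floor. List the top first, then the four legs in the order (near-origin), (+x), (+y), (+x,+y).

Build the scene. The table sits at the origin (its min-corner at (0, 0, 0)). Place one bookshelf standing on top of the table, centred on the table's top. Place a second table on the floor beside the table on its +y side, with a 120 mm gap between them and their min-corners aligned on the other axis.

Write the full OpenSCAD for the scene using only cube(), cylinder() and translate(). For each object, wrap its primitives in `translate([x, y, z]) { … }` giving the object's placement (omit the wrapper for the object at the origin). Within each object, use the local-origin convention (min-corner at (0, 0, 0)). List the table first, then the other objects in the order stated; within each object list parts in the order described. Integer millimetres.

translate([0, 0, 704]) cube([1314, 679, 49]);
translate([25, 25, 0]) cube([50, 50, 704]);
translate([1239, 25, 0]) cube([50, 50, 704]);
translate([25, 604, 0]) cube([50, 50, 704]);
translate([1239, 604, 0]) cube([50, 50, 704]);
translate([129, 223, 753]) {
  cube([24, 233, 2125]);
  translate([1032, 0, 0]) cube([24, 233, 2125]);
  translate([24, 0, 0]) cube([1008, 233, 21]);
  translate([24, 0, 397]) cube([1008, 233, 21]);
  translate([24, 0, 794]) cube([1008, 233, 21]);
  translate([24, 0, 1191]) cube([1008, 233, 21]);
  translate([24, 0, 1588]) cube([1008, 233, 21]);
  translate([24, 0, 1985]) cube([1008, 233, 21]);
}
translate([0, 799, 0]) {
  translate([0, 0, 737]) cube([799, 773, 30]);
  translate([26, 26, 0]) cube([84, 84, 737]);
  translate([689, 26, 0]) cube([84, 84, 737]);
  translate([26, 663, 0]) cube([84, 84, 737]);
  translate([689, 663, 0]) cube([84, 84, 737]);
}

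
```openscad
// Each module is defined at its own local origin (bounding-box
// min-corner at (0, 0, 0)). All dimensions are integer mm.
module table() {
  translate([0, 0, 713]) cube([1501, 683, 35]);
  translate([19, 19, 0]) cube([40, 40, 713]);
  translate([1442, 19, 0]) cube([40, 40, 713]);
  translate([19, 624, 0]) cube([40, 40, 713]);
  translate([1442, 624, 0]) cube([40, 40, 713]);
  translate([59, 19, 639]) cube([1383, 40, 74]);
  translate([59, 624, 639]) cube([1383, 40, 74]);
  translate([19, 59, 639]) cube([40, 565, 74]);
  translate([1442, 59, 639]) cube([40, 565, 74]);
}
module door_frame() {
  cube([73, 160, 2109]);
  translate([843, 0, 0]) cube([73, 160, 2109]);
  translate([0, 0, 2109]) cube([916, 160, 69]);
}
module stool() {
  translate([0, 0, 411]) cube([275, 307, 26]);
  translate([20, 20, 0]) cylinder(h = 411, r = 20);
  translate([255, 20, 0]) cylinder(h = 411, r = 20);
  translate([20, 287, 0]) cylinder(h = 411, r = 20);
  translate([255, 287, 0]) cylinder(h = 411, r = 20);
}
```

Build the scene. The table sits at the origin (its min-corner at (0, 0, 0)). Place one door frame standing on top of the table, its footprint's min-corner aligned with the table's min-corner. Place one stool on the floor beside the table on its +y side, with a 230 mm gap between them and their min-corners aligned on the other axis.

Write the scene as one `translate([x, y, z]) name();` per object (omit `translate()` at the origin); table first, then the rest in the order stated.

table();
translate([0, 0, 748]) door_frame();
translate([0, 913, 0]) stool();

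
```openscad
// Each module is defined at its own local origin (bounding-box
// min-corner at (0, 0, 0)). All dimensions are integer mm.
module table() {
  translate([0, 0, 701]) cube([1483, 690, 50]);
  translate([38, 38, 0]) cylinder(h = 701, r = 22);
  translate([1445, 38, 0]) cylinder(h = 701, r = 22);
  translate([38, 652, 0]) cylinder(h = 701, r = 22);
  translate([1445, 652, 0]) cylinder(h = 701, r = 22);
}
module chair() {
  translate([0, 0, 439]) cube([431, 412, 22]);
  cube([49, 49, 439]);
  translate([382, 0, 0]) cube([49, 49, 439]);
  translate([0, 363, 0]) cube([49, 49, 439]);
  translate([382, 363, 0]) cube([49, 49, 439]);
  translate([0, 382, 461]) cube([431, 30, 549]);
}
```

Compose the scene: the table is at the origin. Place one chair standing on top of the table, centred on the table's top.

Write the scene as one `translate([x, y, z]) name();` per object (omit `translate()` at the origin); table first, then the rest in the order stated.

table();
translate([526, 139, 751]) chair();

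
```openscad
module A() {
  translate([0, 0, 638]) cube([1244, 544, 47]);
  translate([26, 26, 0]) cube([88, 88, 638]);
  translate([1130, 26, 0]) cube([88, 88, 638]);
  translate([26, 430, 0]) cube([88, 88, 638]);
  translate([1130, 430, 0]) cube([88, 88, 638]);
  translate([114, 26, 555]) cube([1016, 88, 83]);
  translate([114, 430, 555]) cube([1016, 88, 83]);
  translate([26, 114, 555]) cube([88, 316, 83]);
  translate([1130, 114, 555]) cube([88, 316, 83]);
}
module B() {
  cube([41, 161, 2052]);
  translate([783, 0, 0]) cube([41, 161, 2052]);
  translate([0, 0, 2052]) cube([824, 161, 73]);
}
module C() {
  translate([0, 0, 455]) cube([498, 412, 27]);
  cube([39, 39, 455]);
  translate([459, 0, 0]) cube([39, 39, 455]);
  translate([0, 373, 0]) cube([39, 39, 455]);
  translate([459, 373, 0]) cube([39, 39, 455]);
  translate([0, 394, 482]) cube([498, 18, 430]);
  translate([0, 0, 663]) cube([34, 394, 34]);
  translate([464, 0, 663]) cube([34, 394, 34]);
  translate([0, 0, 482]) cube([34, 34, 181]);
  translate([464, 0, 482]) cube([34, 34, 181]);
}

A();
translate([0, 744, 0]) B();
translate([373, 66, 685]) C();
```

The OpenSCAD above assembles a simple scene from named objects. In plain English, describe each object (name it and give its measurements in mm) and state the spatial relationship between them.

A is a table: top 1244 mm (x) × 544 mm (y), 47 mm thick, upper face at z = 685 mm, on four 88×88 mm square legs, each inset 26 mm from the nearest pair of top edges, running from z = 0 to the bottom of the top. Four apron rails, 88 mm thick and 83 mm tall, run between adjacent legs with their top edges flush with the underside of the top and their outer faces flush with the legs' outer faces.

B is a door frame. The clear opening is 742 mm wide and 2052 mm high. Two 41 mm wide jambs, 161 mm deep, stand either side of the opening from the floor to the top of the opening. A 73 mm thick head sits across the top of both jambs, spanning the full outside width of the frame.

C is a chair. The seat is a 498×412×27 mm slab with its top at z = 482 mm, on four 39×39 mm corner legs (flush with the seat edges, standing on z = 0). A flat backrest 18 mm thick, 430 mm tall, spans the full seat width and rises from the seat top along its +y edge, rear face flush with the rear of the seat. Two armrests of 34×34 mm section run along each side from the seat's front edge to the front of the backrest, top faces 215 mm above the seat top and outer faces flush with the seat's x-edges; a 34×34 mm post under the front of each armrest stands on the seat at the front corner.

The door frame is on the floor beside the table on its +y side. The chair is on top of the table, centred.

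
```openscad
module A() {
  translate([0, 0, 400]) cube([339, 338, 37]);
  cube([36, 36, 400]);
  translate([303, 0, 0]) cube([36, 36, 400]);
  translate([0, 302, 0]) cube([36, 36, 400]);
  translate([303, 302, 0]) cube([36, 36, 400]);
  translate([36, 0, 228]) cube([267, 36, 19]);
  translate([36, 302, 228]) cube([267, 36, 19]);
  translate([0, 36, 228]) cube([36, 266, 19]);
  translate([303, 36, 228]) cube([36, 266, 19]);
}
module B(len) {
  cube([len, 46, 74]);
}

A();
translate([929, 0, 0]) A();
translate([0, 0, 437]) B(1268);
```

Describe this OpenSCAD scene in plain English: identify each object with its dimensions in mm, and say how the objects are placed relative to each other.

A is a simple wooden stool: a rectangular seat 339 mm (x) by 338 mm (y), 37 mm thick, top face at z = 437 mm, on four square legs, each 36×36 mm in cross-section. The legs rest on z = 0, each flush with a corner of the seat. Four stretchers, 36 mm wide and 19 mm tall, connect adjacent legs with their undersides at z = 228 mm, each running between the inner faces of the legs it joins and aligned with the legs' outer faces on the other axis.

B is a rectangular beam 1268 mm long (x), 46 mm deep (y), 74 mm thick (z).

The beam spans the tops of two stools placed 590 mm apart, resting at z = 437 mm.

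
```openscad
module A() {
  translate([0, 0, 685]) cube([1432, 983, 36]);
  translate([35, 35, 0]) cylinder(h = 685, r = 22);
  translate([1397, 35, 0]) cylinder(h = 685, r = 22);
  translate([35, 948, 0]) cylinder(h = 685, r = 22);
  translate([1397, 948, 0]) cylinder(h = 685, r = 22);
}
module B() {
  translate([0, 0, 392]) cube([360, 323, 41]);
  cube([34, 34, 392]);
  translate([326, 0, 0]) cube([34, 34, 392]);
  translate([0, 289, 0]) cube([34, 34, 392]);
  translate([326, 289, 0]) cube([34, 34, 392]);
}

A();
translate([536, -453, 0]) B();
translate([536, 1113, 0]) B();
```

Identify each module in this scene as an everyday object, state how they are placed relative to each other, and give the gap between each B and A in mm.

Each stool's nearest face is 130 mm from the table's bounding box.

A is a table. B is a stool. Two stools sit around the table at the −y, +y sides. The gap between each stool and the table is 130 mm.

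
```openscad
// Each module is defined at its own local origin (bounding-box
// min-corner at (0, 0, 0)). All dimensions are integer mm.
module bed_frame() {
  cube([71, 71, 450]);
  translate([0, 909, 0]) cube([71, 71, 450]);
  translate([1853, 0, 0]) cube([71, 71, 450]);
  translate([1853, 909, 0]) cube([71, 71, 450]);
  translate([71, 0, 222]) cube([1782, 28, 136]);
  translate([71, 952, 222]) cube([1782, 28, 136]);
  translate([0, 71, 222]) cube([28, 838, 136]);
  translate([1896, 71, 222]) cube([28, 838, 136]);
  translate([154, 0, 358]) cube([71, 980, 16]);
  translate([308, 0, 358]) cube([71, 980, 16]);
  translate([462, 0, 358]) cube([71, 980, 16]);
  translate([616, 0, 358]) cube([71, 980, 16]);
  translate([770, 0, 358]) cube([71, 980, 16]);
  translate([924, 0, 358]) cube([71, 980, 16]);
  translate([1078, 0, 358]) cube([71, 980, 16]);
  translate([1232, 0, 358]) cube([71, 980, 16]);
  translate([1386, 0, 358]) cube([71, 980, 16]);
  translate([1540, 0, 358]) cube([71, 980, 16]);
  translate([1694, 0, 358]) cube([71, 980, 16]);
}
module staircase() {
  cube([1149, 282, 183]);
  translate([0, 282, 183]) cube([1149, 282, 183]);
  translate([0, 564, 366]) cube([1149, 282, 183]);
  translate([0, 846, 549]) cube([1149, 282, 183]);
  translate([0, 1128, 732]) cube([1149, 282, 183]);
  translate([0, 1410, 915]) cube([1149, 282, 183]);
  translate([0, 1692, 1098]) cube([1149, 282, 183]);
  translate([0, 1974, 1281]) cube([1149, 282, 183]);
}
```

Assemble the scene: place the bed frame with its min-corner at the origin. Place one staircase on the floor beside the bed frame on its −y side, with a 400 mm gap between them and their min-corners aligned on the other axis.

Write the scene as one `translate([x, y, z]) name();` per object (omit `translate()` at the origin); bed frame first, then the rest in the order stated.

bed_frame();
translate([0, -2656, 0]) staircase();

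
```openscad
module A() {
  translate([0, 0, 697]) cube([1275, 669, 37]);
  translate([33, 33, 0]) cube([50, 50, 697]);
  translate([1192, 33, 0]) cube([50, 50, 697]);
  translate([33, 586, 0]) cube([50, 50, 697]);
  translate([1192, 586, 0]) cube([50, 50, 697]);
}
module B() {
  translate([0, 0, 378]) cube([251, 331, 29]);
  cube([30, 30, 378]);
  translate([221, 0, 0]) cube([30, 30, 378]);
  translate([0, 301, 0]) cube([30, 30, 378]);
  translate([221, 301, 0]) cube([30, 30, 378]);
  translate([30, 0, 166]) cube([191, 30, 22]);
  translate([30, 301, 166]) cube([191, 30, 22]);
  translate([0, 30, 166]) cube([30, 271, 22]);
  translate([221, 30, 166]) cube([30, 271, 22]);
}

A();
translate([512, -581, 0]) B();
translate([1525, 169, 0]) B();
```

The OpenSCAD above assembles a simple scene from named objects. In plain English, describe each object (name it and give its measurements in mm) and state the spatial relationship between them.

A is a rectangular dining table. The top is 1275×669×37 mm with its upper surface at z = 734 mm. It stands on four 50×50 mm square legs, each inset 33 mm from the nearest pair of top edges, running from the floor to the underside of the top.

B is a simple wooden stool: a rectangular seat 251 mm (x) by 331 mm (y), 29 mm thick, top face at z = 407 mm, on four square legs, each 30×30 mm in cross-section. The legs rest on z = 0, each flush with a corner of the seat. Four stretchers, 30 mm wide and 22 mm tall, connect adjacent legs with their undersides at z = 166 mm, each running between the inner faces of the legs it joins and aligned with the legs' outer faces on the other axis.

Two stools sit around the table at the −y, +x sides.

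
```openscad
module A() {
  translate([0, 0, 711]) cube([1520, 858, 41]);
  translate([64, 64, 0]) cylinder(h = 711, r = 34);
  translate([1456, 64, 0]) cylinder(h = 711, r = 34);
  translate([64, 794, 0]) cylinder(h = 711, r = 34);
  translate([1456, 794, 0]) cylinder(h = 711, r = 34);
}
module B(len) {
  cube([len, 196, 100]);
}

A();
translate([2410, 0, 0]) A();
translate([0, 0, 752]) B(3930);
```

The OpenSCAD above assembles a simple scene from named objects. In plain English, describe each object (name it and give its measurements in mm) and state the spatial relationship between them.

A is a rectangular dining table. The top is 1520×858×41 mm with its upper surface at z = 752 mm. It stands on four round legs of 68 mm diameter, each leg's bounding box inset 30 mm from the nearest pair of top edges, running from the floor to the underside of the top.

B is a rectangular beam 3930 mm long (x), 196 mm deep (y), 100 mm thick (z).

The beam spans the tops of two tables placed 890 mm apart, resting at z = 752 mm.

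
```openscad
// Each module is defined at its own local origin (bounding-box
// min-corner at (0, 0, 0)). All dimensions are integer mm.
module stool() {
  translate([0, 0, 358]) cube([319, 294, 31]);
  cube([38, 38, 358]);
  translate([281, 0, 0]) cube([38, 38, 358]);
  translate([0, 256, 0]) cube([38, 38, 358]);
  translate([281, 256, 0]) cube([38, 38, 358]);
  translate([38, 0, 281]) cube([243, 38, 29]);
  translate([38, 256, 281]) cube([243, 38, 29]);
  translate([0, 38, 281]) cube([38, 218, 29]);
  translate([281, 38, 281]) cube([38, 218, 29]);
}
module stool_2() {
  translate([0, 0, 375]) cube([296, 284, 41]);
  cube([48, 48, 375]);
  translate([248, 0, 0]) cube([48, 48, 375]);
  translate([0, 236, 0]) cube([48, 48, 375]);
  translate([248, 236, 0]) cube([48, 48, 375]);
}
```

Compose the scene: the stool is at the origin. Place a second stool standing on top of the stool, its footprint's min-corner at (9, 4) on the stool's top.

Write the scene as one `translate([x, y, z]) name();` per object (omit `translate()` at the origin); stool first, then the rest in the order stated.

stool();
translate([9, 4, 389]) stool_2();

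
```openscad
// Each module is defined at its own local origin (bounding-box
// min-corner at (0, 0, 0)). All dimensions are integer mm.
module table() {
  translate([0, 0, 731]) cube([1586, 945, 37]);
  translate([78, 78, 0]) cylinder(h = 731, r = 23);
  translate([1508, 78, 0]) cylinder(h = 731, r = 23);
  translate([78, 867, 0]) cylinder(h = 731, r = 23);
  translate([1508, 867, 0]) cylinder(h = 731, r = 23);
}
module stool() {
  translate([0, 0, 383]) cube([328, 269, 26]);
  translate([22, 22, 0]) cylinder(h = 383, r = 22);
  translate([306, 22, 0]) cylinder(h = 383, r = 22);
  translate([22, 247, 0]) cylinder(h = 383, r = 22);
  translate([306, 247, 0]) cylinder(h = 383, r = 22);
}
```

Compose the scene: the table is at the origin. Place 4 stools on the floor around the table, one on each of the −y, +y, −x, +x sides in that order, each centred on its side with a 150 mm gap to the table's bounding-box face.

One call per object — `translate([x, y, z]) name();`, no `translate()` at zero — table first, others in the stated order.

table();
translate([629, -419, 0]) stool();
translate([629, 1095, 0]) stool();
translate([-478, 338, 0]) stool();
translate([1736, 338, 0]) stool();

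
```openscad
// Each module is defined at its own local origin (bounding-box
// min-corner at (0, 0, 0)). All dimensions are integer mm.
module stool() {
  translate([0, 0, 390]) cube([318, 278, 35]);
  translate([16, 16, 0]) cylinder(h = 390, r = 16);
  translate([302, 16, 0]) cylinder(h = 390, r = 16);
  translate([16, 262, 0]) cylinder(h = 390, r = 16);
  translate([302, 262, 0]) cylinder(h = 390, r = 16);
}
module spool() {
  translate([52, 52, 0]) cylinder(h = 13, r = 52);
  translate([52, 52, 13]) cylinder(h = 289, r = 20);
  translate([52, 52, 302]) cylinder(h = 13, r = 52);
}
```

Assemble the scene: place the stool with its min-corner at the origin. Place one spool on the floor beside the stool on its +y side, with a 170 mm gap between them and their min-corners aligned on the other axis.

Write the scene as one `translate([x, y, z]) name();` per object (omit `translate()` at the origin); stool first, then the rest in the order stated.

stool();
translate([0, 448, 0]) spool();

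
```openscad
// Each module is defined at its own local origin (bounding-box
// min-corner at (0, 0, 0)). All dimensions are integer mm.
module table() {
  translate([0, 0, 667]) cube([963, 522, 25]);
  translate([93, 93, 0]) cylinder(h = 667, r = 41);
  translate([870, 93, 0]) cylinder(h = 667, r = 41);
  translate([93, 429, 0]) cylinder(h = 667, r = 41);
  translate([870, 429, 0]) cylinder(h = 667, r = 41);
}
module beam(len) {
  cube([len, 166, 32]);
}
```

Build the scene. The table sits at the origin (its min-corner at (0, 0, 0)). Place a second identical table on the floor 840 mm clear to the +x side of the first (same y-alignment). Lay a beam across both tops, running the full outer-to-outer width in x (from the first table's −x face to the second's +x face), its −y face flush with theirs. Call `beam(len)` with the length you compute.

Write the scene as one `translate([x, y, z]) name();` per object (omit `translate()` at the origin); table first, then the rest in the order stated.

table();
translate([1803, 0, 0]) table();
translate([0, 0, 692]) beam(2766);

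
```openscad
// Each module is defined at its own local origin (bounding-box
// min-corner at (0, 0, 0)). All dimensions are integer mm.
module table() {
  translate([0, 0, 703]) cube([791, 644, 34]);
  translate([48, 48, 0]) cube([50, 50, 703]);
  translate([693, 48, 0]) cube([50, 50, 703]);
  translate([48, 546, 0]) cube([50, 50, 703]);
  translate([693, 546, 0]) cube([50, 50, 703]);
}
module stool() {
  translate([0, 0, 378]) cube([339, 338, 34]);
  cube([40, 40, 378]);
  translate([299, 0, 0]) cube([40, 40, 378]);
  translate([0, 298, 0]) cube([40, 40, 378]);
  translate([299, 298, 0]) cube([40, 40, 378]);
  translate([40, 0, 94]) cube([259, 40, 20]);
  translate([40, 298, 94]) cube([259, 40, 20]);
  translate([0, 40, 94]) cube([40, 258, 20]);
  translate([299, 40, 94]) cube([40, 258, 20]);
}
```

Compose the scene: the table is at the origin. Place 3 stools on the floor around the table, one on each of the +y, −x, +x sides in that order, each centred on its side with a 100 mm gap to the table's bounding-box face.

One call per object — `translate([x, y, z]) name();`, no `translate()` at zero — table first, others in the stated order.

table();
translate([226, 744, 0]) stool();
translate([-439, 153, 0]) stool();
translate([891, 153, 0]) stool();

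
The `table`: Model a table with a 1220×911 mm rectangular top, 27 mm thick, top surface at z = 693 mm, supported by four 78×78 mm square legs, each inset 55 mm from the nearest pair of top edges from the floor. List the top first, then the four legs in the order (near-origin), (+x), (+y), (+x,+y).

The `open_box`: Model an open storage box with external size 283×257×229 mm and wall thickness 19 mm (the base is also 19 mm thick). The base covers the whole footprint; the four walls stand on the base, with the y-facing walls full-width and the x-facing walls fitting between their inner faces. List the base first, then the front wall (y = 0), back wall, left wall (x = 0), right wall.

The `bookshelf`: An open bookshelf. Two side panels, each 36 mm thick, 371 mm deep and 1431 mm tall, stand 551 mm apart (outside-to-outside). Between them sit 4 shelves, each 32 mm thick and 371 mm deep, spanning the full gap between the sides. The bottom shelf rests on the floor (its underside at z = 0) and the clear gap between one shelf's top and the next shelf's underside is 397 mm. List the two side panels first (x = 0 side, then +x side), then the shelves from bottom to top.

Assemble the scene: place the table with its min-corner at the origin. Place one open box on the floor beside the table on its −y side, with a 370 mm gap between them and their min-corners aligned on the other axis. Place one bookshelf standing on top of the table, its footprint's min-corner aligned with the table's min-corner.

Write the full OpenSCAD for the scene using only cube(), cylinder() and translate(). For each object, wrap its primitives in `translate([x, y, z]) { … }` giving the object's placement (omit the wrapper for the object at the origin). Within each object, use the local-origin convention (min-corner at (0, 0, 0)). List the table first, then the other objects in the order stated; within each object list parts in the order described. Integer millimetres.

translate([0, 0, 666]) cube([1220, 911, 27]);
translate([55, 55, 0]) cube([78, 78, 666]);
translate([1087, 55, 0]) cube([78, 78, 666]);
translate([55, 778, 0]) cube([78, 78, 666]);
translate([1087, 778, 0]) cube([78, 78, 666]);
translate([0, -627, 0]) {
  cube([283, 257, 19]);
  translate([0, 0, 19]) cube([283, 19, 210]);
  translate([0, 238, 19]) cube([283, 19, 210]);
  translate([0, 19, 19]) cube([19, 219, 210]);
  translate([264, 19, 19]) cube([19, 219, 210]);
}
translate([0, 0, 693]) {
  cube([36, 371, 1431]);
  translate([515, 0, 0]) cube([36, 371, 1431]);
  translate([36, 0, 0]) cube([479, 371, 32]);
  translate([36, 0, 429]) cube([479, 371, 32]);
  translate([36, 0, 858]) cube([479, 371, 32]);
  translate([36, 0, 1287]) cube([479, 371, 32]);
}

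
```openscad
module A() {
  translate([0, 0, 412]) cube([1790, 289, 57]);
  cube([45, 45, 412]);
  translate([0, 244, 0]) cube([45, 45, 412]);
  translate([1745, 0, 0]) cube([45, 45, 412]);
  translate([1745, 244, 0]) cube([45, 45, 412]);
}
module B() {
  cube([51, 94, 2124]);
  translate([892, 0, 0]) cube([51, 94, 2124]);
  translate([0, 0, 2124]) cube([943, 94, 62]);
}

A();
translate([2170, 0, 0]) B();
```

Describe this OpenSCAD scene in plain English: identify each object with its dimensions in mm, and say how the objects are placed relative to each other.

A is a long wooden bench with a 1790 mm (x) × 289 mm (y) seat, 57 mm thick, its top surface 469 mm above the floor. Four 45 mm square legs at the seat corners, flush with the edges, run from z = 0 to the seat underside.

B is a rectangular door frame: two vertical jambs of 51×94 mm section, 2124 mm tall, with a clear opening 841 mm wide between their inner faces. A header 62 mm tall and 94 mm deep lies on top of the jambs and spans the full outside width.

The door frame is on the floor beside the bench on its +x side.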